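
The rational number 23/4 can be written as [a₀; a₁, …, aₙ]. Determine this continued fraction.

Apply division with remainder until the remainder is 0:
⌊23/4⌋ = 5, remainder 3
⌊4/3⌋ = 1, remainder 1
⌊3/1⌋ = 3, remainder 0

[5; 1, 3]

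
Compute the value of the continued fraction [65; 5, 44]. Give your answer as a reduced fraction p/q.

Compute successive convergents:
a_0 = 65: 65/1
a_1 = 5: 326/5
a_2 = 44: 14409/221

14409/221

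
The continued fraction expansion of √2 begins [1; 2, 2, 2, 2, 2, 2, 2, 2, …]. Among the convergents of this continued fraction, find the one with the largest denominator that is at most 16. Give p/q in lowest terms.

a_0 = 1: 1/1  (≤ bound)
a_1 = 2: 3/2  (≤ bound)
a_2 = 2: 7/5  (≤ bound)
a_3 = 2: 17/12  (≤ bound)
a_4 = 2: 41/29  (> 16, stop)

17/12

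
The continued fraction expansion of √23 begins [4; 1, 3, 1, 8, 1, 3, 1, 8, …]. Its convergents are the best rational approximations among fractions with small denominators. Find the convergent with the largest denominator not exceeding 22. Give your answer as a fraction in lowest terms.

a_0 = 4: 4/1  (≤ bound)
a_1 = 1: 5/1  (≤ bound)
a_2 = 3: 19/4  (≤ bound)
a_3 = 1: 24/5  (≤ bound)
a_4 = 8: 211/44  (> 22, stop)

24/5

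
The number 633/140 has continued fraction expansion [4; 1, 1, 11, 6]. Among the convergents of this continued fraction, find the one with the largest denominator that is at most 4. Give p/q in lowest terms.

a_0 = 4: 4/1  (≤ bound)
a_1 = 1: 5/1  (≤ bound)
a_2 = 1: 9/2  (≤ bound)
a_3 = 11: 104/23  (> 4, stop)

9/2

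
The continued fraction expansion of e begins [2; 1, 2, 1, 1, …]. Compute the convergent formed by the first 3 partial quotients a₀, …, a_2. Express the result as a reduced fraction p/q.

Build up convergents one term at a time:
a_0 = 2: 2/1
a_1 = 1: 3/1
a_2 = 2: 8/3

8/3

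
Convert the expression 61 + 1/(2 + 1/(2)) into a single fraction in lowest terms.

307/5

Start with 2.
2 + 1/(2/1) = 2 + 1/2 = 5/2
61 + 1/(5/2) = 61 + 2/5 = 307/5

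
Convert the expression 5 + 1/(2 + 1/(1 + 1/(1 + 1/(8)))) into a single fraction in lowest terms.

a_0 = 5: 5/1
a_1 = 2: 11/2
a_2 = 1: 16/3
a_3 = 1: 27/5
a_4 = 8: 232/43

232/43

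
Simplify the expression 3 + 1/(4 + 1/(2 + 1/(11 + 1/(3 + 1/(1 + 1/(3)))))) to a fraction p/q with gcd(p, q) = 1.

Start with 3.
1 + 1/(3/1) = 1 + 1/3 = 4/3
3 + 1/(4/3) = 3 + 3/4 = 15/4
11 + 1/(15/4) = 11 + 4/15 = 169/15
2 + 1/(169/15) = 2 + 15/169 = 353/169
4 + 1/(353/169) = 4 + 169/353 = 1581/353
3 + 1/(1581/353) = 3 + 353/1581 = 5096/1581

5096/1581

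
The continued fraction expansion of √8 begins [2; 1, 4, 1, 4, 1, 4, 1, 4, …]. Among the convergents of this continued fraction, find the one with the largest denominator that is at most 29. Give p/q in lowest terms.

82/29

a_0 = 2: 2/1  (≤ bound)
a_1 = 1: 3/1  (≤ bound)
a_2 = 4: 14/5  (≤ bound)
a_3 = 1: 17/6  (≤ bound)
a_4 = 4: 82/29  (≤ bound)
a_5 = 1: 99/35  (> 29, stop)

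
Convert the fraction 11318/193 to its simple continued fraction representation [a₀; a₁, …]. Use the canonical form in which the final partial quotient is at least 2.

Run the Euclidean algorithm, recording each quotient:
⌊11318/193⌋ = 58, remainder 124
⌊193/124⌋ = 1, remainder 69
⌊124/69⌋ = 1, remainder 55
⌊69/55⌋ = 1, remainder 14
⌊55/14⌋ = 3, remainder 13
⌊14/13⌋ = 1, remainder 1
⌊13/1⌋ = 13, remainder 0

[58; 1, 1, 1, 3, 1, 13]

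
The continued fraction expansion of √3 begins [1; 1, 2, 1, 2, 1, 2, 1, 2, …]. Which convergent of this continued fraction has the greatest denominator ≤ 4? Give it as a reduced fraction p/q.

7/4

a_0 = 1: 1/1  (≤ bound)
a_1 = 1: 2/1  (≤ bound)
a_2 = 2: 5/3  (≤ bound)
a_3 = 1: 7/4  (≤ bound)
a_4 = 2: 19/11  (> 4, stop)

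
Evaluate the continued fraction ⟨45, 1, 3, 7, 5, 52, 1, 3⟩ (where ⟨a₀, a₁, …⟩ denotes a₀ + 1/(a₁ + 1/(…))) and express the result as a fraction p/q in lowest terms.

Work from the innermost term outward:
Start with 3.
1 + 1/(3/1) = 1 + 1/3 = 4/3
52 + 1/(4/3) = 52 + 3/4 = 211/4
5 + 1/(211/4) = 5 + 4/211 = 1059/211
7 + 1/(1059/211) = 7 + 211/1059 = 7624/1059
3 + 1/(7624/1059) = 3 + 1059/7624 = 23931/7624
1 + 1/(23931/7624) = 1 + 7624/23931 = 31555/23931
45 + 1/(31555/23931) = 45 + 23931/31555 = 1443906/31555

1443906/31555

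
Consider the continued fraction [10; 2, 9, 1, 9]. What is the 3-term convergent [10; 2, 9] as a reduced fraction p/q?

Start with 9.
2 + 1/(9/1) = 2 + 1/9 = 19/9
10 + 1/(19/9) = 10 + 9/19 = 199/19

199/19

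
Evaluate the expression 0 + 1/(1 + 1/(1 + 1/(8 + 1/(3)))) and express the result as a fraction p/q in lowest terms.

a_0 = 0: 0/1
a_1 = 1: 1/1
a_2 = 1: 1/2
a_3 = 8: 9/17
a_4 = 3: 28/53

28/53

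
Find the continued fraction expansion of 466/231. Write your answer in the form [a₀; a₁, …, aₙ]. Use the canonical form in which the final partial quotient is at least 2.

⌊466/231⌋ = 2, remainder 4
⌊231/4⌋ = 57, remainder 3
⌊4/3⌋ = 1, remainder 1
⌊3/1⌋ = 3, remainder 0

[2; 57, 1, 3]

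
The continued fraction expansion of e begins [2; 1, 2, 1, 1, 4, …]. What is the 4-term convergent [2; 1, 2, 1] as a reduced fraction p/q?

Build up convergents one term at a time:
a_0 = 2: 2/1
a_1 = 1: 3/1
a_2 = 2: 8/3
a_3 = 1: 11/4

11/4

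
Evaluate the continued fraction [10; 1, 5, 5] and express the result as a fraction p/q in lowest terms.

a_0 = 10: 10/1
a_1 = 1: 11/1
a_2 = 5: 65/6
a_3 = 5: 336/31

336/31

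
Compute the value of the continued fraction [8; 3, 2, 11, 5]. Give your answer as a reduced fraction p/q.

Work from the innermost term outward:
Start with 5.
11 + 1/(5/1) = 11 + 1/5 = 56/5
2 + 1/(56/5) = 2 + 5/56 = 117/56
3 + 1/(117/56) = 3 + 56/117 = 407/117
8 + 1/(407/117) = 8 + 117/407 = 3373/407

3373/407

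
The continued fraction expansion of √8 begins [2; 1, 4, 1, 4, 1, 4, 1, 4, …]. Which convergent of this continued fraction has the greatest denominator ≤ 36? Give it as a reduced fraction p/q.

a_0 = 2: 2/1  (≤ bound)
a_1 = 1: 3/1  (≤ bound)
a_2 = 4: 14/5  (≤ bound)
a_3 = 1: 17/6  (≤ bound)
a_4 = 4: 82/29  (≤ bound)
a_5 = 1: 99/35  (≤ bound)
a_6 = 4: 478/169  (> 36, stop)

99/35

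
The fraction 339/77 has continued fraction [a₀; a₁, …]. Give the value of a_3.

15

Repeatedly divide and take the remainder:
⌊339/77⌋ = 4, remainder 31
⌊77/31⌋ = 2, remainder 15
⌊31/15⌋ = 2, remainder 1
⌊15/1⌋ = 15, remainder 0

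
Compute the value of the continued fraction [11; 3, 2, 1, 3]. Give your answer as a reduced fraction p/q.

418/37

Start with 3.
1 + 1/(3/1) = 1 + 1/3 = 4/3
2 + 1/(4/3) = 2 + 3/4 = 11/4
3 + 1/(11/4) = 3 + 4/11 = 37/11
11 + 1/(37/11) = 11 + 11/37 = 418/37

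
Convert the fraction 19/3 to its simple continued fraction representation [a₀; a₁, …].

[6; 3]

Apply division with remainder until the remainder is 0:
⌊19/3⌋ = 6, remainder 1
⌊3/1⌋ = 3, remainder 0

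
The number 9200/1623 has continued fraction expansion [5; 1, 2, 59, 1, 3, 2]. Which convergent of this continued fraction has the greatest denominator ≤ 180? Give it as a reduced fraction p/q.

a_0 = 5: 5/1  (≤ bound)
a_1 = 1: 6/1  (≤ bound)
a_2 = 2: 17/3  (≤ bound)
a_3 = 59: 1009/178  (≤ bound)
a_4 = 1: 1026/181  (> 180, stop)

1009/178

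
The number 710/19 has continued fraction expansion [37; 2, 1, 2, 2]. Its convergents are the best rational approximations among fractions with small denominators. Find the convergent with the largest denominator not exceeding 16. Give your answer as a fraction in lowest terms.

299/8

a_0 = 37: 37/1  (≤ bound)
a_1 = 2: 75/2  (≤ bound)
a_2 = 1: 112/3  (≤ bound)
a_3 = 2: 299/8  (≤ bound)
a_4 = 2: 710/19  (> 16, stop)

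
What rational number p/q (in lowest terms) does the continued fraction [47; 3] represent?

a_0 = 47: 47/1
a_1 = 3: 142/3

142/3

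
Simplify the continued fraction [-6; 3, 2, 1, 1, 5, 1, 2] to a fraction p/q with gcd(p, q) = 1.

Use the convergent recurrence hₖ = aₖ·hₖ₋₁ + hₖ₋₂ (and likewise for the denominators kₖ):
a_0 = -6: -6/1
a_1 = 3: -17/3
a_2 = 2: -40/7
a_3 = 1: -57/10
a_4 = 1: -97/17
a_5 = 5: -542/95
a_6 = 1: -639/112
a_7 = 2: -1820/319

-1820/319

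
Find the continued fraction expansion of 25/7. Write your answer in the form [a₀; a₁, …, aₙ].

[3; 1, 1, 3]

Repeatedly divide and take the remainder:
25 = 3·7 + 4, so a_0 = 3
7 = 1·4 + 3, so a_1 = 1
4 = 1·3 + 1, so a_2 = 1
3 = 3·1 + 0, so a_3 = 3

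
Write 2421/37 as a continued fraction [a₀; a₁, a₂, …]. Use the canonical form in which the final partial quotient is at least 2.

[65; 2, 3, 5]

2421 = 65·37 + 16, so a_0 = 65
37 = 2·16 + 5, so a_1 = 2
16 = 3·5 + 1, so a_2 = 3
5 = 5·1 + 0, so a_3 = 5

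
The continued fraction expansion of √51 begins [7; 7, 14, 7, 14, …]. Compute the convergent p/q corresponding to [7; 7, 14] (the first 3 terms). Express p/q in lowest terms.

Compute successive convergents:
a_0 = 7: 7/1
a_1 = 7: 50/7
a_2 = 14: 707/99

707/99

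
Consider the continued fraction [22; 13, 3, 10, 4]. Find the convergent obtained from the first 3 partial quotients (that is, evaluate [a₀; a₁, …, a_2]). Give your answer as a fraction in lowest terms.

Collapse the nested fraction from the inside out:
Start with 3.
13 + 1/(3/1) = 13 + 1/3 = 40/3
22 + 1/(40/3) = 22 + 3/40 = 883/40

883/40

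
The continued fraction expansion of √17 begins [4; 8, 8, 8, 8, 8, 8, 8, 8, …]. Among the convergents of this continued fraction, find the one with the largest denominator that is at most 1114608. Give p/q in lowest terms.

a_0 = 4: 4/1  (≤ bound)
a_1 = 8: 33/8  (≤ bound)
a_2 = 8: 268/65  (≤ bound)
a_3 = 8: 2177/528  (≤ bound)
a_4 = 8: 17684/4289  (≤ bound)
a_5 = 8: 143649/34840  (≤ bound)
a_6 = 8: 1166876/283009  (≤ bound)
a_7 = 8: 9478657/2298912  (> 1114608, stop)

1166876/283009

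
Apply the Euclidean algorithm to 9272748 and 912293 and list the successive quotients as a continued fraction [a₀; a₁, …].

[10; 6, 11, 5, 5, 2, 58, 4]

9272748 = 10·912293 + 149818, so a_0 = 10
912293 = 6·149818 + 13385, so a_1 = 6
149818 = 11·13385 + 2583, so a_2 = 11
13385 = 5·2583 + 470, so a_3 = 5
2583 = 5·470 + 233, so a_4 = 5
470 = 2·233 + 4, so a_5 = 2
233 = 58·4 + 1, so a_6 = 58
4 = 4·1 + 0, so a_7 = 4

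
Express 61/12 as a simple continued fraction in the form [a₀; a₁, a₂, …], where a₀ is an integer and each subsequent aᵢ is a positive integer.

[5; 12]

61 = 5·12 + 1, so a_0 = 5
12 = 12·1 + 0, so a_1 = 12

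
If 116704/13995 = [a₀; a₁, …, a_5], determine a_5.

Repeatedly divide and take the remainder:
116704 = 8·13995 + 4744, so a_0 = 8
13995 = 2·4744 + 4507, so a_1 = 2
4744 = 1·4507 + 237, so a_2 = 1
4507 = 19·237 + 4, so a_3 = 19
237 = 59·4 + 1, so a_4 = 59
4 = 4·1 + 0, so a_5 = 4

4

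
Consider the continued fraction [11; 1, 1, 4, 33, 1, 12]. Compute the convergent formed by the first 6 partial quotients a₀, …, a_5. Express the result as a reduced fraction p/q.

3559/308

Use the convergent recurrence hₖ = aₖ·hₖ₋₁ + hₖ₋₂ (and likewise for the denominators kₖ):
a_0 = 11: 11/1
a_1 = 1: 12/1
a_2 = 1: 23/2
a_3 = 4: 104/9
a_4 = 33: 3455/299
a_5 = 1: 3559/308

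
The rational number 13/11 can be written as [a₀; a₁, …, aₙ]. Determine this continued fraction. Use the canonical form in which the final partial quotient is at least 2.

[1; 5, 2]

Apply division with remainder until the remainder is 0:
13 = 1·11 + 2, so a_0 = 1
11 = 5·2 + 1, so a_1 = 5
2 = 2·1 + 0, so a_2 = 2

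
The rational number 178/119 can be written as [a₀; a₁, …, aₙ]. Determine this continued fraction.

178 = 1·119 + 59, so a_0 = 1
119 = 2·59 + 1, so a_1 = 2
59 = 59·1 + 0, so a_2 = 59

[1; 2, 59]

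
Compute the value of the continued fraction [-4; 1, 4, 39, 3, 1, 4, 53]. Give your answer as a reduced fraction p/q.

a_0 = -4: -4/1
a_1 = 1: -3/1
a_2 = 4: -16/5
a_3 = 39: -627/196
a_4 = 3: -1897/593
a_5 = 1: -2524/789
a_6 = 4: -11993/3749
a_7 = 53: -638153/199486

-638153/199486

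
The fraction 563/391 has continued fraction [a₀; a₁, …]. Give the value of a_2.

563 ÷ 391 → quotient 1, remainder 172
391 ÷ 172 → quotient 2, remainder 47
172 ÷ 47 → quotient 3, remainder 31

3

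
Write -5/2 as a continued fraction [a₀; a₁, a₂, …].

Run the Euclidean algorithm, recording each quotient:
-5 = -3·2 + 1, so a_0 = -3
2 = 2·1 + 0, so a_1 = 2

[-3; 2]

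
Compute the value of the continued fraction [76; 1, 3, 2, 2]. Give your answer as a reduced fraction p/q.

1689/22

Starting at the tail and folding back:
Start with 2.
2 + 1/(2/1) = 2 + 1/2 = 5/2
3 + 1/(5/2) = 3 + 2/5 = 17/5
1 + 1/(17/5) = 1 + 5/17 = 22/17
76 + 1/(22/17) = 76 + 17/22 = 1689/22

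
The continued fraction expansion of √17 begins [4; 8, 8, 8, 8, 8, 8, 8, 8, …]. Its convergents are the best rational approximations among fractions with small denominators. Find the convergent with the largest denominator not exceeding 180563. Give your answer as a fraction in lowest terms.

a_0 = 4: 4/1  (≤ bound)
a_1 = 8: 33/8  (≤ bound)
a_2 = 8: 268/65  (≤ bound)
a_3 = 8: 2177/528  (≤ bound)
a_4 = 8: 17684/4289  (≤ bound)
a_5 = 8: 143649/34840  (≤ bound)
a_6 = 8: 1166876/283009  (> 180563, stop)

143649/34840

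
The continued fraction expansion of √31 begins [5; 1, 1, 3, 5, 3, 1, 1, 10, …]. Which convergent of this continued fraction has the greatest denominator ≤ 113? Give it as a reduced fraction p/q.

List convergents until the denominator exceeds the bound:
a_0 = 5: 5/1  (≤ bound)
a_1 = 1: 6/1  (≤ bound)
a_2 = 1: 11/2  (≤ bound)
a_3 = 3: 39/7  (≤ bound)
a_4 = 5: 206/37  (≤ bound)
a_5 = 3: 657/118  (> 113, stop)

206/37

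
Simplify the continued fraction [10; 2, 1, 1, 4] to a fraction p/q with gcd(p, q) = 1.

239/23

a_0 = 10: 10/1
a_1 = 2: 21/2
a_2 = 1: 31/3
a_3 = 1: 52/5
a_4 = 4: 239/23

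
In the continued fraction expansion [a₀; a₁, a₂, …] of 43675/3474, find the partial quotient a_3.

⌊43675/3474⌋ = 12, remainder 1987
⌊3474/1987⌋ = 1, remainder 1487
⌊1987/1487⌋ = 1, remainder 500
⌊1487/500⌋ = 2, remainder 487

2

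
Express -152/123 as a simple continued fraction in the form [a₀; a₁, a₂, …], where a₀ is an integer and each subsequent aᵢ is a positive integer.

[-2; 1, 3, 4, 7]

Run the Euclidean algorithm, recording each quotient:
-152 ÷ 123 → quotient -2, remainder 94
123 ÷ 94 → quotient 1, remainder 29
94 ÷ 29 → quotient 3, remainder 7
29 ÷ 7 → quotient 4, remainder 1
7 ÷ 1 → quotient 7, remainder 0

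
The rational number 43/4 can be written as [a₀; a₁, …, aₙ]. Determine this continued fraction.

43 ÷ 4 → quotient 10, remainder 3
4 ÷ 3 → quotient 1, remainder 1
3 ÷ 1 → quotient 3, remainder 0

[10; 1, 3]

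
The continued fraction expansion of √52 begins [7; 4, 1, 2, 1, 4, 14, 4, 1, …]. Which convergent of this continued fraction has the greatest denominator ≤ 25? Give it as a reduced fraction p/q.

a_0 = 7: 7/1  (≤ bound)
a_1 = 4: 29/4  (≤ bound)
a_2 = 1: 36/5  (≤ bound)
a_3 = 2: 101/14  (≤ bound)
a_4 = 1: 137/19  (≤ bound)
a_5 = 4: 649/90  (> 25, stop)

137/19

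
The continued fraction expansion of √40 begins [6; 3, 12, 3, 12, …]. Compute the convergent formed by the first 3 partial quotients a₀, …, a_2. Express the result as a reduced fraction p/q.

234/37

Start with 12.
3 + 1/(12/1) = 3 + 1/12 = 37/12
6 + 1/(37/12) = 6 + 12/37 = 234/37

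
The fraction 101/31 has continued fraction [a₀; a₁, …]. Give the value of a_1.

101 = 3·31 + 8, so a_0 = 3
31 = 3·8 + 7, so a_1 = 3

3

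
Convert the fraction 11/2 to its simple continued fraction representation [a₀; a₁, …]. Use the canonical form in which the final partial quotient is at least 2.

Apply division with remainder until the remainder is 0:
11 ÷ 2 → quotient 5, remainder 1
2 ÷ 1 → quotient 2, remainder 0

[5; 2]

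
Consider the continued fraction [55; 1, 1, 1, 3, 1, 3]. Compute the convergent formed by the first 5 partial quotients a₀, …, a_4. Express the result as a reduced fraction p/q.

612/11

Compute successive convergents:
a_0 = 55: 55/1
a_1 = 1: 56/1
a_2 = 1: 111/2
a_3 = 1: 167/3
a_4 = 3: 612/11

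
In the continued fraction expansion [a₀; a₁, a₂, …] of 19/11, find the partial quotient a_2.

2

19 ÷ 11 → quotient 1, remainder 8
11 ÷ 8 → quotient 1, remainder 3
8 ÷ 3 → quotient 2, remainder 2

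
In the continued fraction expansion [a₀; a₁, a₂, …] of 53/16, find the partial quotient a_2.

5

Repeatedly divide and take the remainder:
53 = 3·16 + 5, so a_0 = 3
16 = 3·5 + 1, so a_1 = 3
5 = 5·1 + 0, so a_2 = 5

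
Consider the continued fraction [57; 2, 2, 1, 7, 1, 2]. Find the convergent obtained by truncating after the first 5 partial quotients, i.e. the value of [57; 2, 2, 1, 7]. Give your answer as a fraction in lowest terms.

Starting at the tail and folding back:
Start with 7.
1 + 1/(7/1) = 1 + 1/7 = 8/7
2 + 1/(8/7) = 2 + 7/8 = 23/8
2 + 1/(23/8) = 2 + 8/23 = 54/23
57 + 1/(54/23) = 57 + 23/54 = 3101/54

3101/54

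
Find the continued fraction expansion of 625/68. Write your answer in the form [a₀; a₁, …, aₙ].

[9; 5, 4, 3]

Run the Euclidean algorithm, recording each quotient:
625 = 9·68 + 13, so a_0 = 9
68 = 5·13 + 3, so a_1 = 5
13 = 4·3 + 1, so a_2 = 4
3 = 3·1 + 0, so a_3 = 3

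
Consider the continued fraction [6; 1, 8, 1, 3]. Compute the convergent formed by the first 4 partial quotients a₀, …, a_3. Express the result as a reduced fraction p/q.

69/10

a_0 = 6: 6/1
a_1 = 1: 7/1
a_2 = 8: 62/9
a_3 = 1: 69/10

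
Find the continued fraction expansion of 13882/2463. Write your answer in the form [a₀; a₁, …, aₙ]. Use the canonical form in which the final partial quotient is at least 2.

[5; 1, 1, 1, 2, 1, 55, 4]

Apply division with remainder until the remainder is 0:
13882 ÷ 2463 → quotient 5, remainder 1567
2463 ÷ 1567 → quotient 1, remainder 896
1567 ÷ 896 → quotient 1, remainder 671
896 ÷ 671 → quotient 1, remainder 225
671 ÷ 225 → quotient 2, remainder 221
225 ÷ 221 → quotient 1, remainder 4
221 ÷ 4 → quotient 55, remainder 1
4 ÷ 1 → quotient 4, remainder 0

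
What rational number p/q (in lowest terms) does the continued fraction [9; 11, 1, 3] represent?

427/47

a_0 = 9: 9/1
a_1 = 11: 100/11
a_2 = 1: 109/12
a_3 = 3: 427/47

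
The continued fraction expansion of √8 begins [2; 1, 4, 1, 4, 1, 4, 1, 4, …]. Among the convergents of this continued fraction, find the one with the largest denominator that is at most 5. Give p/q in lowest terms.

14/5

a_0 = 2: 2/1  (≤ bound)
a_1 = 1: 3/1  (≤ bound)
a_2 = 4: 14/5  (≤ bound)
a_3 = 1: 17/6  (> 5, stop)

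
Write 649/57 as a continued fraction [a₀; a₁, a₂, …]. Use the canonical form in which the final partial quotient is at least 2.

⌊649/57⌋ = 11, remainder 22
⌊57/22⌋ = 2, remainder 13
⌊22/13⌋ = 1, remainder 9
⌊13/9⌋ = 1, remainder 4
⌊9/4⌋ = 2, remainder 1
⌊4/1⌋ = 4, remainder 0

[11; 2, 1, 1, 2, 4]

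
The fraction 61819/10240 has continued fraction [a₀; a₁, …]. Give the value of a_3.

7

61819 ÷ 10240 → quotient 6, remainder 379
10240 ÷ 379 → quotient 27, remainder 7
379 ÷ 7 → quotient 54, remainder 1
7 ÷ 1 → quotient 7, remainder 0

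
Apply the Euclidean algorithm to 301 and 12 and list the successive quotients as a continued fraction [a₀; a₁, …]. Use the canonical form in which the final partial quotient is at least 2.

Repeatedly divide and take the remainder:
301 = 25·12 + 1, so a_0 = 25
12 = 12·1 + 0, so a_1 = 12

[25; 12]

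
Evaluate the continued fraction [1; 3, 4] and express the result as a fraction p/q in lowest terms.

17/13

a_0 = 1: 1/1
a_1 = 3: 4/3
a_2 = 4: 17/13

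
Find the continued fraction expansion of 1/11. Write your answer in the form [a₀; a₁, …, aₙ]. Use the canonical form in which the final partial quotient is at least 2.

Apply division with remainder until the remainder is 0:
1 ÷ 11 → quotient 0, remainder 1
11 ÷ 1 → quotient 11, remainder 0

[0; 11]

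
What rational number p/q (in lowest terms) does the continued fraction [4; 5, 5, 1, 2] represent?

a_0 = 4: 4/1
a_1 = 5: 21/5
a_2 = 5: 109/26
a_3 = 1: 130/31
a_4 = 2: 369/88

369/88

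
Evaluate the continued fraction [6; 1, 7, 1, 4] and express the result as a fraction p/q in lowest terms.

Start with 4.
1 + 1/(4/1) = 1 + 1/4 = 5/4
7 + 1/(5/4) = 7 + 4/5 = 39/5
1 + 1/(39/5) = 1 + 5/39 = 44/39
6 + 1/(44/39) = 6 + 39/44 = 303/44

303/44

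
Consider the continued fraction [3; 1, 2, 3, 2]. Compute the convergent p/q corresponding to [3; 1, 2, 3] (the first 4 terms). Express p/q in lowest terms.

Starting at the tail and folding back:
Start with 3.
2 + 1/(3/1) = 2 + 1/3 = 7/3
1 + 1/(7/3) = 1 + 3/7 = 10/7
3 + 1/(10/7) = 3 + 7/10 = 37/10

37/10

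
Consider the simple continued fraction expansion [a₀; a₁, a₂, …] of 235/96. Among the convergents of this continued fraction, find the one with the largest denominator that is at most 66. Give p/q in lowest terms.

71/29

a_0 = 2: 2/1  (≤ bound)
a_1 = 2: 5/2  (≤ bound)
a_2 = 4: 22/9  (≤ bound)
a_3 = 3: 71/29  (≤ bound)
a_4 = 3: 235/96  (> 66, stop)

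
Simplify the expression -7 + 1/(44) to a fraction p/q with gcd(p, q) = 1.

Build up convergents one term at a time:
a_0 = -7: -7/1
a_1 = 44: -307/44

-307/44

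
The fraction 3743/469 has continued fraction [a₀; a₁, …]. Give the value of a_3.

⌊3743/469⌋ = 7, remainder 460
⌊469/460⌋ = 1, remainder 9
⌊460/9⌋ = 51, remainder 1
⌊9/1⌋ = 9, remainder 0

9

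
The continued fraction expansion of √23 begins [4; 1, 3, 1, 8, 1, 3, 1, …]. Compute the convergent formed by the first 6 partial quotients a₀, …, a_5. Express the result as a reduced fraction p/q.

Starting at the tail and folding back:
Start with 1.
8 + 1/(1/1) = 8 + 1/1 = 9/1
1 + 1/(9/1) = 1 + 1/9 = 10/9
3 + 1/(10/9) = 3 + 9/10 = 39/10
1 + 1/(39/10) = 1 + 10/39 = 49/39
4 + 1/(49/39) = 4 + 39/49 = 235/49

235/49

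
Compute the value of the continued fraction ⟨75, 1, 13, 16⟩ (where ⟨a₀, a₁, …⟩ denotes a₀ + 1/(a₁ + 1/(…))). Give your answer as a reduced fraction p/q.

a_0 = 75: 75/1
a_1 = 1: 76/1
a_2 = 13: 1063/14
a_3 = 16: 17084/225

17084/225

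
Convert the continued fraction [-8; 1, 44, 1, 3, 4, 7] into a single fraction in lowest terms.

a_0 = -8: -8/1
a_1 = 1: -7/1
a_2 = 44: -316/45
a_3 = 1: -323/46
a_4 = 3: -1285/183
a_5 = 4: -5463/778
a_6 = 7: -39526/5629

-39526/5629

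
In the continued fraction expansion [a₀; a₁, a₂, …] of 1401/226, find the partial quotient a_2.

1401 = 6·226 + 45, so a_0 = 6
226 = 5·45 + 1, so a_1 = 5
45 = 45·1 + 0, so a_2 = 45

45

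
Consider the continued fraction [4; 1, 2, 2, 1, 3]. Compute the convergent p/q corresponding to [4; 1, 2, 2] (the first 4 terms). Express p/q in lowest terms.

Collapse the nested fraction from the inside out:
Start with 2.
2 + 1/(2/1) = 2 + 1/2 = 5/2
1 + 1/(5/2) = 1 + 2/5 = 7/5
4 + 1/(7/5) = 4 + 5/7 = 33/7

33/7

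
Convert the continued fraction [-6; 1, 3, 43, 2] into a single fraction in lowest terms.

-1837/350

a_0 = -6: -6/1
a_1 = 1: -5/1
a_2 = 3: -21/4
a_3 = 43: -908/173
a_4 = 2: -1837/350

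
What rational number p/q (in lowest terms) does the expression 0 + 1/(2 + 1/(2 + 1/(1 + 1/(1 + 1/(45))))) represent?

228/547

a_0 = 0: 0/1
a_1 = 2: 1/2
a_2 = 2: 2/5
a_3 = 1: 3/7
a_4 = 1: 5/12
a_5 = 45: 228/547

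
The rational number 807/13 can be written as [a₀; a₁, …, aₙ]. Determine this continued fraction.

[62; 13]

Apply division with remainder until the remainder is 0:
807 ÷ 13 → quotient 62, remainder 1
13 ÷ 1 → quotient 13, remainder 0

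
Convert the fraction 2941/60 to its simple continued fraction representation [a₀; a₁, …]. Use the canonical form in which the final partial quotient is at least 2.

[49; 60]

⌊2941/60⌋ = 49, remainder 1
⌊60/1⌋ = 60, remainder 0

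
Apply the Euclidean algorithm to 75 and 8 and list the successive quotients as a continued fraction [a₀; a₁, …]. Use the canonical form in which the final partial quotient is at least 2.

Repeatedly divide and take the remainder:
⌊75/8⌋ = 9, remainder 3
⌊8/3⌋ = 2, remainder 2
⌊3/2⌋ = 1, remainder 1
⌊2/1⌋ = 2, remainder 0

[9; 2, 1, 2]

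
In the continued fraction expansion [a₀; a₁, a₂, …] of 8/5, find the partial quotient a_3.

2

Repeatedly divide and take the remainder:
⌊8/5⌋ = 1, remainder 3
⌊5/3⌋ = 1, remainder 2
⌊3/2⌋ = 1, remainder 1
⌊2/1⌋ = 2, remainder 0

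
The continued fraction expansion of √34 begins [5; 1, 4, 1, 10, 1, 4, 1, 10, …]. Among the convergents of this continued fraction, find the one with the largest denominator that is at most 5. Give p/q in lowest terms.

a_0 = 5: 5/1  (≤ bound)
a_1 = 1: 6/1  (≤ bound)
a_2 = 4: 29/5  (≤ bound)
a_3 = 1: 35/6  (> 5, stop)

29/5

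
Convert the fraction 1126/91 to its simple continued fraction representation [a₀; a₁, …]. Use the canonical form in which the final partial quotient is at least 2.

[12; 2, 1, 2, 11]

Repeatedly divide and take the remainder:
⌊1126/91⌋ = 12, remainder 34
⌊91/34⌋ = 2, remainder 23
⌊34/23⌋ = 1, remainder 11
⌊23/11⌋ = 2, remainder 1
⌊11/1⌋ = 11, remainder 0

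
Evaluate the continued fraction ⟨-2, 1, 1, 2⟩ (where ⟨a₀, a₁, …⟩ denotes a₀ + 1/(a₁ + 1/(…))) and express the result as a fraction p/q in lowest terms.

-7/5

a_0 = -2: -2/1
a_1 = 1: -1/1
a_2 = 1: -3/2
a_3 = 2: -7/5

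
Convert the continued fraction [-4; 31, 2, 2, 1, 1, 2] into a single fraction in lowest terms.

-3865/974

Starting at the tail and folding back:
Start with 2.
1 + 1/(2/1) = 1 + 1/2 = 3/2
1 + 1/(3/2) = 1 + 2/3 = 5/3
2 + 1/(5/3) = 2 + 3/5 = 13/5
2 + 1/(13/5) = 2 + 5/13 = 31/13
31 + 1/(31/13) = 31 + 13/31 = 974/31
-4 + 1/(974/31) = -4 + 31/974 = -3865/974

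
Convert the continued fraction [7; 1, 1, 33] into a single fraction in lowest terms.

a_0 = 7: 7/1
a_1 = 1: 8/1
a_2 = 1: 15/2
a_3 = 33: 503/67

503/67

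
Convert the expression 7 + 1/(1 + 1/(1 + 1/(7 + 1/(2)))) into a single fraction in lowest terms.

Collapse the nested fraction from the inside out:
Start with 2.
7 + 1/(2/1) = 7 + 1/2 = 15/2
1 + 1/(15/2) = 1 + 2/15 = 17/15
1 + 1/(17/15) = 1 + 15/17 = 32/17
7 + 1/(32/17) = 7 + 17/32 = 241/32

241/32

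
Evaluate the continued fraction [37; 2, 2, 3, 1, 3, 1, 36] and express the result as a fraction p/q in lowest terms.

144513/3863

Build up convergents one term at a time:
a_0 = 37: 37/1
a_1 = 2: 75/2
a_2 = 2: 187/5
a_3 = 3: 636/17
a_4 = 1: 823/22
a_5 = 3: 3105/83
a_6 = 1: 3928/105
a_7 = 36: 144513/3863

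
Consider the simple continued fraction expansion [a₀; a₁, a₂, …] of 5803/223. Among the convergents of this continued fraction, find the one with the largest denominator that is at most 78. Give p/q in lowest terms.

a_0 = 26: 26/1  (≤ bound)
a_1 = 44: 1145/44  (≤ bound)
a_2 = 1: 1171/45  (≤ bound)
a_3 = 1: 2316/89  (> 78, stop)

1171/45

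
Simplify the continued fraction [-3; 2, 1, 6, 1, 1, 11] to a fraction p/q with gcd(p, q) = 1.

-1315/496

Use the convergent recurrence hₖ = aₖ·hₖ₋₁ + hₖ₋₂ (and likewise for the denominators kₖ):
a_0 = -3: -3/1
a_1 = 2: -5/2
a_2 = 1: -8/3
a_3 = 6: -53/20
a_4 = 1: -61/23
a_5 = 1: -114/43
a_6 = 11: -1315/496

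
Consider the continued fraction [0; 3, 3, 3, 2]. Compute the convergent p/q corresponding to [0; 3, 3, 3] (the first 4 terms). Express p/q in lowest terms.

10/33

Compute successive convergents:
a_0 = 0: 0/1
a_1 = 3: 1/3
a_2 = 3: 3/10
a_3 = 3: 10/33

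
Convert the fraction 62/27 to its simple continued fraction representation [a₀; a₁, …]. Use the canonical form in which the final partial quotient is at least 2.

[2; 3, 2, 1, 2]

62 = 2·27 + 8, so a_0 = 2
27 = 3·8 + 3, so a_1 = 3
8 = 2·3 + 2, so a_2 = 2
3 = 1·2 + 1, so a_3 = 1
2 = 2·1 + 0, so a_4 = 2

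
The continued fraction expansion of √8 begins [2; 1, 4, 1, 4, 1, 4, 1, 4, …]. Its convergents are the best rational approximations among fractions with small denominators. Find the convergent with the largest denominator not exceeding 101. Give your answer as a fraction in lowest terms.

List convergents until the denominator exceeds the bound:
a_0 = 2: 2/1  (≤ bound)
a_1 = 1: 3/1  (≤ bound)
a_2 = 4: 14/5  (≤ bound)
a_3 = 1: 17/6  (≤ bound)
a_4 = 4: 82/29  (≤ bound)
a_5 = 1: 99/35  (≤ bound)
a_6 = 4: 478/169  (> 101, stop)

99/35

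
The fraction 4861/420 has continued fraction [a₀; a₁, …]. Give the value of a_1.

⌊4861/420⌋ = 11, remainder 241
⌊420/241⌋ = 1, remainder 179

1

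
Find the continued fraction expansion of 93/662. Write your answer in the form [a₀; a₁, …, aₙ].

[0; 7, 8, 2, 5]

⌊93/662⌋ = 0, remainder 93
⌊662/93⌋ = 7, remainder 11
⌊93/11⌋ = 8, remainder 5
⌊11/5⌋ = 2, remainder 1
⌊5/1⌋ = 5, remainder 0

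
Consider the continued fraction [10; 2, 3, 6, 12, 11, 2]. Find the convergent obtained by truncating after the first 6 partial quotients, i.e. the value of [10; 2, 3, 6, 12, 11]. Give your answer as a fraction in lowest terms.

61850/5929

a_0 = 10: 10/1
a_1 = 2: 21/2
a_2 = 3: 73/7
a_3 = 6: 459/44
a_4 = 12: 5581/535
a_5 = 11: 61850/5929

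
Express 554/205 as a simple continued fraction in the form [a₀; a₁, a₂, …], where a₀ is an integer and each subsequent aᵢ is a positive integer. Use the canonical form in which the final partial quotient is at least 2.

554 ÷ 205 → quotient 2, remainder 144
205 ÷ 144 → quotient 1, remainder 61
144 ÷ 61 → quotient 2, remainder 22
61 ÷ 22 → quotient 2, remainder 17
22 ÷ 17 → quotient 1, remainder 5
17 ÷ 5 → quotient 3, remainder 2
5 ÷ 2 → quotient 2, remainder 1
2 ÷ 1 → quotient 2, remainder 0

[2; 1, 2, 2, 1, 3, 2, 2]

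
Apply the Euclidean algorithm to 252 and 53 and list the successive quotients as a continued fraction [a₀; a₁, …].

[4; 1, 3, 13]

252 = 4·53 + 40, so a_0 = 4
53 = 1·40 + 13, so a_1 = 1
40 = 3·13 + 1, so a_2 = 3
13 = 13·1 + 0, so a_3 = 13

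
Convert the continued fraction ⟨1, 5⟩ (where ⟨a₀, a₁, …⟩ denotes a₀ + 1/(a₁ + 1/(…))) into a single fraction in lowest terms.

Start with 5.
1 + 1/(5/1) = 1 + 1/5 = 6/5

6/5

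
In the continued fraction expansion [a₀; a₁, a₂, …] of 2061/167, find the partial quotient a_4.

Apply division with remainder until the remainder is 0:
2061 ÷ 167 → quotient 12, remainder 57
167 ÷ 57 → quotient 2, remainder 53
57 ÷ 53 → quotient 1, remainder 4
53 ÷ 4 → quotient 13, remainder 1
4 ÷ 1 → quotient 4, remainder 0

4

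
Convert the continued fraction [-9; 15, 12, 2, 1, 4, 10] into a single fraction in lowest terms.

-238065/26648

a_0 = -9: -9/1
a_1 = 15: -134/15
a_2 = 12: -1617/181
a_3 = 2: -3368/377
a_4 = 1: -4985/558
a_5 = 4: -23308/2609
a_6 = 10: -238065/26648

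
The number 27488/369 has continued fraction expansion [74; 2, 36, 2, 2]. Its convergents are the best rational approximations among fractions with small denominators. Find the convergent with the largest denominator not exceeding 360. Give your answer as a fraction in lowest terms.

11025/148

a_0 = 74: 74/1  (≤ bound)
a_1 = 2: 149/2  (≤ bound)
a_2 = 36: 5438/73  (≤ bound)
a_3 = 2: 11025/148  (≤ bound)
a_4 = 2: 27488/369  (> 360, stop)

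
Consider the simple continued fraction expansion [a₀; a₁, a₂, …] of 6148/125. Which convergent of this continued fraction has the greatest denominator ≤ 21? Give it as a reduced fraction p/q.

List convergents until the denominator exceeds the bound:
a_0 = 49: 49/1  (≤ bound)
a_1 = 5: 246/5  (≤ bound)
a_2 = 2: 541/11  (≤ bound)
a_3 = 3: 1869/38  (> 21, stop)

541/11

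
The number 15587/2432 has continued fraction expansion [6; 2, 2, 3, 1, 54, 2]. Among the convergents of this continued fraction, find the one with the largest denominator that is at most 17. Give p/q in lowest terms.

a_0 = 6: 6/1  (≤ bound)
a_1 = 2: 13/2  (≤ bound)
a_2 = 2: 32/5  (≤ bound)
a_3 = 3: 109/17  (≤ bound)
a_4 = 1: 141/22  (> 17, stop)

109/17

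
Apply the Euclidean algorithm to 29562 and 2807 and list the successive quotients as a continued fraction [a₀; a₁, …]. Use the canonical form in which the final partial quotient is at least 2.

[10; 1, 1, 7, 2, 3, 25]

Repeatedly divide and take the remainder:
⌊29562/2807⌋ = 10, remainder 1492
⌊2807/1492⌋ = 1, remainder 1315
⌊1492/1315⌋ = 1, remainder 177
⌊1315/177⌋ = 7, remainder 76
⌊177/76⌋ = 2, remainder 25
⌊76/25⌋ = 3, remainder 1
⌊25/1⌋ = 25, remainder 0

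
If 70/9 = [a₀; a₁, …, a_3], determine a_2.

70 ÷ 9 → quotient 7, remainder 7
9 ÷ 7 → quotient 1, remainder 2
7 ÷ 2 → quotient 3, remainder 1

3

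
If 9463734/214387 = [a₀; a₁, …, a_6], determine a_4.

9463734 ÷ 214387 → quotient 44, remainder 30706
214387 ÷ 30706 → quotient 6, remainder 30151
30706 ÷ 30151 → quotient 1, remainder 555
30151 ÷ 555 → quotient 54, remainder 181
555 ÷ 181 → quotient 3, remainder 12

3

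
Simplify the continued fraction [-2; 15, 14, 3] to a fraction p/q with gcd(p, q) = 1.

-1253/648

a_0 = -2: -2/1
a_1 = 15: -29/15
a_2 = 14: -408/211
a_3 = 3: -1253/648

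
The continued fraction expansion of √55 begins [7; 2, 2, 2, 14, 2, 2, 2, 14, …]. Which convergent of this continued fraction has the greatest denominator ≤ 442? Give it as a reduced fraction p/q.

a_0 = 7: 7/1  (≤ bound)
a_1 = 2: 15/2  (≤ bound)
a_2 = 2: 37/5  (≤ bound)
a_3 = 2: 89/12  (≤ bound)
a_4 = 14: 1283/173  (≤ bound)
a_5 = 2: 2655/358  (≤ bound)
a_6 = 2: 6593/889  (> 442, stop)

2655/358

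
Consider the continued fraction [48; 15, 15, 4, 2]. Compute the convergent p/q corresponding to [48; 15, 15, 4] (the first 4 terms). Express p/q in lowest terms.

Collapse the nested fraction from the inside out:
Start with 4.
15 + 1/(4/1) = 15 + 1/4 = 61/4
15 + 1/(61/4) = 15 + 4/61 = 919/61
48 + 1/(919/61) = 48 + 61/919 = 44173/919

44173/919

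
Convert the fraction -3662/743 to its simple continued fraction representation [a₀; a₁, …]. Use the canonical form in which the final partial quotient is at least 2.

-3662 ÷ 743 → quotient -5, remainder 53
743 ÷ 53 → quotient 14, remainder 1
53 ÷ 1 → quotient 53, remainder 0

[-5; 14, 53]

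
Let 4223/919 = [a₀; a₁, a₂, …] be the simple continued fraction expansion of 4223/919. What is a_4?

7

Repeatedly divide and take the remainder:
⌊4223/919⌋ = 4, remainder 547
⌊919/547⌋ = 1, remainder 372
⌊547/372⌋ = 1, remainder 175
⌊372/175⌋ = 2, remainder 22
⌊175/22⌋ = 7, remainder 21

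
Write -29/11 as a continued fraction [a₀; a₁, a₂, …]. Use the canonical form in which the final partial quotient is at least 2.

-29 ÷ 11 → quotient -3, remainder 4
11 ÷ 4 → quotient 2, remainder 3
4 ÷ 3 → quotient 1, remainder 1
3 ÷ 1 → quotient 3, remainder 0

[-3; 2, 1, 3]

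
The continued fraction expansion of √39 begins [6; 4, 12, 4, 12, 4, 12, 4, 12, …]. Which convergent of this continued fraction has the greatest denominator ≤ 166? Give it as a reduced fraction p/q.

306/49

List convergents until the denominator exceeds the bound:
a_0 = 6: 6/1  (≤ bound)
a_1 = 4: 25/4  (≤ bound)
a_2 = 12: 306/49  (≤ bound)
a_3 = 4: 1249/200  (> 166, stop)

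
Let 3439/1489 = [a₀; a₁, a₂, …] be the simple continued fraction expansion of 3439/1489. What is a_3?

2

Repeatedly divide and take the remainder:
⌊3439/1489⌋ = 2, remainder 461
⌊1489/461⌋ = 3, remainder 106
⌊461/106⌋ = 4, remainder 37
⌊106/37⌋ = 2, remainder 32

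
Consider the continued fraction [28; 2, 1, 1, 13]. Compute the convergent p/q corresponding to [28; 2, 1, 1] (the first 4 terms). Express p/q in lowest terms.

142/5

a_0 = 28: 28/1
a_1 = 2: 57/2
a_2 = 1: 85/3
a_3 = 1: 142/5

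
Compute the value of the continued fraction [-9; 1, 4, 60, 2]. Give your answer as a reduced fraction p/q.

Build up convergents one term at a time:
a_0 = -9: -9/1
a_1 = 1: -8/1
a_2 = 4: -41/5
a_3 = 60: -2468/301
a_4 = 2: -4977/607

-4977/607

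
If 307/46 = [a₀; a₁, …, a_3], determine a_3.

15

307 ÷ 46 → quotient 6, remainder 31
46 ÷ 31 → quotient 1, remainder 15
31 ÷ 15 → quotient 2, remainder 1
15 ÷ 1 → quotient 15, remainder 0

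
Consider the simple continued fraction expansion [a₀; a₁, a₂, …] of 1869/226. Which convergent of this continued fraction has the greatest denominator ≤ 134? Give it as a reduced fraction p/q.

521/63

a_0 = 8: 8/1  (≤ bound)
a_1 = 3: 25/3  (≤ bound)
a_2 = 1: 33/4  (≤ bound)
a_3 = 2: 91/11  (≤ bound)
a_4 = 2: 215/26  (≤ bound)
a_5 = 1: 306/37  (≤ bound)
a_6 = 1: 521/63  (≤ bound)
a_7 = 3: 1869/226  (> 134, stop)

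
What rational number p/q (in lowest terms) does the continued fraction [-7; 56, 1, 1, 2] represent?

Build up convergents one term at a time:
a_0 = -7: -7/1
a_1 = 56: -391/56
a_2 = 1: -398/57
a_3 = 1: -789/113
a_4 = 2: -1976/283

-1976/283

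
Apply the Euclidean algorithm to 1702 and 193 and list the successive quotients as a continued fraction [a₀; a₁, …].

[8; 1, 4, 1, 1, 17]

⌊1702/193⌋ = 8, remainder 158
⌊193/158⌋ = 1, remainder 35
⌊158/35⌋ = 4, remainder 18
⌊35/18⌋ = 1, remainder 17
⌊18/17⌋ = 1, remainder 1
⌊17/1⌋ = 17, remainder 0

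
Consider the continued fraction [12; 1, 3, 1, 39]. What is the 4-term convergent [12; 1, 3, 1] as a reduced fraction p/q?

64/5

Compute successive convergents:
a_0 = 12: 12/1
a_1 = 1: 13/1
a_2 = 3: 51/4
a_3 = 1: 64/5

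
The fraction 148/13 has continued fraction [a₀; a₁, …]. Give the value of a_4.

2

Repeatedly divide and take the remainder:
148 ÷ 13 → quotient 11, remainder 5
13 ÷ 5 → quotient 2, remainder 3
5 ÷ 3 → quotient 1, remainder 2
3 ÷ 2 → quotient 1, remainder 1
2 ÷ 1 → quotient 2, remainder 0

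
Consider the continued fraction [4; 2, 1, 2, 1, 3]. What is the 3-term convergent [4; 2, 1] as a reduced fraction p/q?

a_0 = 4: 4/1
a_1 = 2: 9/2
a_2 = 1: 13/3

13/3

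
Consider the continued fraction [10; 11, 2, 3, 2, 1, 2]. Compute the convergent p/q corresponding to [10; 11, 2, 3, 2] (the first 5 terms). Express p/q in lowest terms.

Start with 2.
3 + 1/(2/1) = 3 + 1/2 = 7/2
2 + 1/(7/2) = 2 + 2/7 = 16/7
11 + 1/(16/7) = 11 + 7/16 = 183/16
10 + 1/(183/16) = 10 + 16/183 = 1846/183

1846/183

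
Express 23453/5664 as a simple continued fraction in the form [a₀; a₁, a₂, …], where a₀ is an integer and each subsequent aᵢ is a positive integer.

Repeatedly divide and take the remainder:
23453 = 4·5664 + 797, so a_0 = 4
5664 = 7·797 + 85, so a_1 = 7
797 = 9·85 + 32, so a_2 = 9
85 = 2·32 + 21, so a_3 = 2
32 = 1·21 + 11, so a_4 = 1
21 = 1·11 + 10, so a_5 = 1
11 = 1·10 + 1, so a_6 = 1
10 = 10·1 + 0, so a_7 = 10

[4; 7, 9, 2, 1, 1, 1, 10]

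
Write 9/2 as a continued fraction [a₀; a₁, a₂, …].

⌊9/2⌋ = 4, remainder 1
⌊2/1⌋ = 2, remainder 0

[4; 2]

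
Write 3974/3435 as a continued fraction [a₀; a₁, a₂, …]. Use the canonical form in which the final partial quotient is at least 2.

3974 = 1·3435 + 539, so a_0 = 1
3435 = 6·539 + 201, so a_1 = 6
539 = 2·201 + 137, so a_2 = 2
201 = 1·137 + 64, so a_3 = 1
137 = 2·64 + 9, so a_4 = 2
64 = 7·9 + 1, so a_5 = 7
9 = 9·1 + 0, so a_6 = 9

[1; 6, 2, 1, 2, 7, 9]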